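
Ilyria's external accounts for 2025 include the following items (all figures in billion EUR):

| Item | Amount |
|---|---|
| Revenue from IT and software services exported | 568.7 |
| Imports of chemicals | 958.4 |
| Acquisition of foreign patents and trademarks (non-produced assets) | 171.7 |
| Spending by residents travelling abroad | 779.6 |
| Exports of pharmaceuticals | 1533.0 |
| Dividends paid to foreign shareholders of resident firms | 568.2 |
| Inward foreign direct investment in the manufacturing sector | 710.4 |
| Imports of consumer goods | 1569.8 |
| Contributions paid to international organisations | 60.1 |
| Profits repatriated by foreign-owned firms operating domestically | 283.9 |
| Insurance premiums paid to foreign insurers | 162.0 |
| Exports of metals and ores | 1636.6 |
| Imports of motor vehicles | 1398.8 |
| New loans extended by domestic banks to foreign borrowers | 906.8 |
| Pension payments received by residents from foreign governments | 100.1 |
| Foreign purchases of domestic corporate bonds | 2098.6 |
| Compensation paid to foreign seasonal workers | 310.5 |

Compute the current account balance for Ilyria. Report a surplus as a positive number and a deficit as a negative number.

Goods: 1636.6 - 958.4 - 1398.8 + 1533.0 - 1569.8 = -757.4
Services: 568.7 - 162.0 - 779.6 = -372.9
Primary income: -283.9 - 568.2 - 310.5 = -1162.6
Secondary income: 100.1 - 60.1 = 40.0
Current account = (-757.4) + (-372.9) + (-1162.6) + 40.0 = -2252.9
(Excluded from the current account — capital account: acquisition of foreign patents and trademarks (non-produced assets) 171.7; financial account: inward foreign direct investment in the manufacturing sector 710.4, new loans extended by domestic banks to foreign borrowers 906.8, foreign purchases of domestic corporate bonds 2098.6.)

-2252.9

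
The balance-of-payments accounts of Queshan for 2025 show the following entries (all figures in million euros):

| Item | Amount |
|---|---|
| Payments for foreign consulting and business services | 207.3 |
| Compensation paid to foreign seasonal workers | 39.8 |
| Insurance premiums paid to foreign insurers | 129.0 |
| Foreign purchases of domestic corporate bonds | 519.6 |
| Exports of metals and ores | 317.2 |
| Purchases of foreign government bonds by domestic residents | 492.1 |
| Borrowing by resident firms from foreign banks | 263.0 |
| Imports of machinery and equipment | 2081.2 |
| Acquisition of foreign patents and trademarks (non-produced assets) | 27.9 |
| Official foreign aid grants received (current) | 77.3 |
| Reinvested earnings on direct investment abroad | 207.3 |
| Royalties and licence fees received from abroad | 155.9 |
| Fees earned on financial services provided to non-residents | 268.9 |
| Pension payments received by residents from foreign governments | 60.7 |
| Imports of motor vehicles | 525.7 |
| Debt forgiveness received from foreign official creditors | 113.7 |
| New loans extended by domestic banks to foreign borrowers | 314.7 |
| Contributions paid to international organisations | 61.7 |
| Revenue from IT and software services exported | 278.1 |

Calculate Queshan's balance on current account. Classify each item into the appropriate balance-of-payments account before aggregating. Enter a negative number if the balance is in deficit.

-1679.3

Goods: -525.7 + 317.2 - 2081.2 = -2289.7
Services: 268.9 + 278.1 - 207.3 + 155.9 - 129.0 = 366.6
Primary income: -39.8 + 207.3 = 167.5
Secondary income: 77.3 - 61.7 + 60.7 = 76.3
Current account = (-2289.7) + 366.6 + 167.5 + 76.3 = -1679.3
(Excluded from the current account — financial account: foreign purchases of domestic corporate bonds 519.6, purchases of foreign government bonds by domestic residents 492.1, borrowing by resident firms from foreign banks 263.0, new loans extended by domestic banks to foreign borrowers 314.7; capital account: acquisition of foreign patents and trademarks (non-produced assets) 27.9, debt forgiveness received from foreign official creditors 113.7.)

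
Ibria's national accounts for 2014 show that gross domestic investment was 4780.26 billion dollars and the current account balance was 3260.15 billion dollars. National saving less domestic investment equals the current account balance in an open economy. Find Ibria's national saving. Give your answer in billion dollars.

S = I + CA = 4780.26 + 3260.15 = 8040.41

8040.41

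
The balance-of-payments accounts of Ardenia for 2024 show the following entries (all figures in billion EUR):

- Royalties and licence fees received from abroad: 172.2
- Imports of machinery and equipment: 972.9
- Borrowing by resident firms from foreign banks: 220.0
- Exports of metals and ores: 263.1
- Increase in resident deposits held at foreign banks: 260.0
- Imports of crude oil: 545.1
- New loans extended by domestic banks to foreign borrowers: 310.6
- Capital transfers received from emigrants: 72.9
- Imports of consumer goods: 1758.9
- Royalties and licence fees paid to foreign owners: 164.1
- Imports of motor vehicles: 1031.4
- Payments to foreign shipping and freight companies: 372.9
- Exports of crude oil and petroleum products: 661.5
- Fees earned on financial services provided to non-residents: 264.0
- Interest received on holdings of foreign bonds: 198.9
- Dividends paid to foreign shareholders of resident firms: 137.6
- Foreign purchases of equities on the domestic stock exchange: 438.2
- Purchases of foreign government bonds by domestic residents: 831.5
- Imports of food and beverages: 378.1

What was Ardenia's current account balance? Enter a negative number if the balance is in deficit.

-3801.3

Goods: 263.1 + 661.5 - 1031.4 - 545.1 - 378.1 - 1758.9 - 972.9 = -3761.8
Services: 172.2 + 264.0 - 372.9 - 164.1 = -100.8
Primary income: 198.9 - 137.6 = 61.3
Current account = (-3761.8) + (-100.8) + 61.3 = -3801.3
(Excluded from the current account — financial account: borrowing by resident firms from foreign banks 220.0, increase in resident deposits held at foreign banks 260.0, new loans extended by domestic banks to foreign borrowers 310.6, foreign purchases of equities on the domestic stock exchange 438.2, purchases of foreign government bonds by domestic residents 831.5; capital account: capital transfers received from emigrants 72.9.)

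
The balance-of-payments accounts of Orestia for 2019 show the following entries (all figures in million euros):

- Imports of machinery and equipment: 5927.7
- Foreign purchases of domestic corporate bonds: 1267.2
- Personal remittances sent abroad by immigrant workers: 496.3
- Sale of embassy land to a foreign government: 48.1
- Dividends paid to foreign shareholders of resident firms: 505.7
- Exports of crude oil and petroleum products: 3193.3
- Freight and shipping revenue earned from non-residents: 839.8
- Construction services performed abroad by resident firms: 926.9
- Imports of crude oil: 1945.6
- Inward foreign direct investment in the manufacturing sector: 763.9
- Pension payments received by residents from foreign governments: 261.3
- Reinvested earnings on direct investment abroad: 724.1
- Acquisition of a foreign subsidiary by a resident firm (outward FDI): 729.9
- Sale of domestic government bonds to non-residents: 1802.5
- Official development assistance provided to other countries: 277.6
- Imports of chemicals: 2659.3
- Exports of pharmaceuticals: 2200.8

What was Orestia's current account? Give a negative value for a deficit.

-3666.0

Goods: -5927.7 - 2659.3 + 3193.3 - 1945.6 + 2200.8 = -5138.5
Services: 926.9 + 839.8 = 1766.7
Primary income: -505.7 + 724.1 = 218.4
Secondary income: -496.3 - 277.6 + 261.3 = -512.6
Current account = (-5138.5) + 1766.7 + 218.4 + (-512.6) = -3666.0
(Excluded from the current account — financial account: foreign purchases of domestic corporate bonds 1267.2, inward foreign direct investment in the manufacturing sector 763.9, acquisition of a foreign subsidiary by a resident firm (outward FDI) 729.9, sale of domestic government bonds to non-residents 1802.5; capital account: sale of embassy land to a foreign government 48.1.)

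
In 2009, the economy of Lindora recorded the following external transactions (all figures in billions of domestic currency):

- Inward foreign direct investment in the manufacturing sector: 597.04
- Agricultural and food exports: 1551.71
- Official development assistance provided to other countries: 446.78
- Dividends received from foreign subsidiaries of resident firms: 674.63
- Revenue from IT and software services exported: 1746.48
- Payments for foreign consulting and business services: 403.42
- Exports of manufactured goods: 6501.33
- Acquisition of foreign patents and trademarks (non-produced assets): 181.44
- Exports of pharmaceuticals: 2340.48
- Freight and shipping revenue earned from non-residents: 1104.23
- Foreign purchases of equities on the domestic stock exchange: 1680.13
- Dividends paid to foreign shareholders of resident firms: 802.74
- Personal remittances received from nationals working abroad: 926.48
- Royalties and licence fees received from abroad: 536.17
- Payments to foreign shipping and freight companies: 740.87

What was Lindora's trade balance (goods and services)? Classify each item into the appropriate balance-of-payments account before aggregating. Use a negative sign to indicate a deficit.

12636.11

Goods: 1551.71 + 2340.48 + 6501.33 = 10393.52
Services: 1104.23 + 1746.48 - 740.87 + 536.17 - 403.42 = 2242.59
Trade balance = 10393.52 + 2242.59 = 12636.11
(Excluded from the trade balance — financial account: inward foreign direct investment in the manufacturing sector 597.04, foreign purchases of equities on the domestic stock exchange 1680.13; secondary income: official development assistance provided to other countries 446.78, personal remittances received from nationals working abroad 926.48; primary income: dividends received from foreign subsidiaries of resident firms 674.63, dividends paid to foreign shareholders of resident firms 802.74; capital account: acquisition of foreign patents and trademarks (non-produced assets) 181.44.)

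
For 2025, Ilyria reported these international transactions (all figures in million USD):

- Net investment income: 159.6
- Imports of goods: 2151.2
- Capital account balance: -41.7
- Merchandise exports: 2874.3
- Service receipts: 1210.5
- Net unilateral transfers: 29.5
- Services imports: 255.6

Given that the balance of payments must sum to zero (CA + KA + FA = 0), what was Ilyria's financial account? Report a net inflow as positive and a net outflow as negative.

Goods balance = 2874.3 - 2151.2 = 723.1
Services balance = 1210.5 - 255.6 = 954.9
Trade balance (goods + services) = 723.1 + 954.9 = 1678.0
Net primary income = 159.6
Net secondary income = 29.5
Current account = 1678.0 + 159.6 + 29.5 = 1867.1
Financial account = -(1867.1 + (-41.7)) = -1825.4

-1825.4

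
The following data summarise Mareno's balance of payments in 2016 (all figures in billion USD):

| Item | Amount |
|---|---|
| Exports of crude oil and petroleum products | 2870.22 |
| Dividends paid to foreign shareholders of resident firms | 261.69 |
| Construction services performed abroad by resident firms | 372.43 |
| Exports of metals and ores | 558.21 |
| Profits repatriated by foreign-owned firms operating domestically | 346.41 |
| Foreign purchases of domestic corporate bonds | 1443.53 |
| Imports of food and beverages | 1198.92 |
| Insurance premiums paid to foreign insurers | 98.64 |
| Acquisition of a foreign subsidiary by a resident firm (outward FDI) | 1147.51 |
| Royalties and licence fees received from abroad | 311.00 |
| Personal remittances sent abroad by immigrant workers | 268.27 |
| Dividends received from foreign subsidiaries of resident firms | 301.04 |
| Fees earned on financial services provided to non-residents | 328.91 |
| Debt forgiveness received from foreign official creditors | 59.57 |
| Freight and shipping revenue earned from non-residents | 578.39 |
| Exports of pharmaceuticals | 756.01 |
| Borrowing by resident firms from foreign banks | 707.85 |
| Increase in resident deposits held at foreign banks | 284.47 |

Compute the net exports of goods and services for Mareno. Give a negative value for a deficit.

4477.61

Goods: 2870.22 + 558.21 + 756.01 - 1198.92 = 2985.52
Services: 311.00 + 372.43 + 328.91 - 98.64 + 578.39 = 1492.09
Trade balance = 2985.52 + 1492.09 = 4477.61
(Excluded from the trade balance — primary income: dividends paid to foreign shareholders of resident firms 261.69, profits repatriated by foreign-owned firms operating domestically 346.41, dividends received from foreign subsidiaries of resident firms 301.04; financial account: foreign purchases of domestic corporate bonds 1443.53, acquisition of a foreign subsidiary by a resident firm (outward FDI) 1147.51, borrowing by resident firms from foreign banks 707.85, increase in resident deposits held at foreign banks 284.47; secondary income: personal remittances sent abroad by immigrant workers 268.27; capital account: debt forgiveness received from foreign official creditors 59.57.)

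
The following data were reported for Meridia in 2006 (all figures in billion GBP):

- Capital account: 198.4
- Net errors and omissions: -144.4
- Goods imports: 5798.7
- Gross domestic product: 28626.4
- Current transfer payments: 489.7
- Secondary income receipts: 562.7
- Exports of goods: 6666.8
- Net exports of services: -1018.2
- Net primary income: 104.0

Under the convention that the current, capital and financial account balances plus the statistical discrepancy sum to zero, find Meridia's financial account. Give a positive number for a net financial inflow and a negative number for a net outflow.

Goods balance = 6666.8 - 5798.7 = 868.1
Services balance = -1018.2
Trade balance (goods + services) = 868.1 + (-1018.2) = -150.1
Net primary income = 104.0
Net secondary income = 562.7 - 489.7 = 73.0
Current account = -150.1 + 104.0 + 73.0 = 26.9
Financial account = -(26.9 + 198.4 + (-144.4)) = -80.9

-80.9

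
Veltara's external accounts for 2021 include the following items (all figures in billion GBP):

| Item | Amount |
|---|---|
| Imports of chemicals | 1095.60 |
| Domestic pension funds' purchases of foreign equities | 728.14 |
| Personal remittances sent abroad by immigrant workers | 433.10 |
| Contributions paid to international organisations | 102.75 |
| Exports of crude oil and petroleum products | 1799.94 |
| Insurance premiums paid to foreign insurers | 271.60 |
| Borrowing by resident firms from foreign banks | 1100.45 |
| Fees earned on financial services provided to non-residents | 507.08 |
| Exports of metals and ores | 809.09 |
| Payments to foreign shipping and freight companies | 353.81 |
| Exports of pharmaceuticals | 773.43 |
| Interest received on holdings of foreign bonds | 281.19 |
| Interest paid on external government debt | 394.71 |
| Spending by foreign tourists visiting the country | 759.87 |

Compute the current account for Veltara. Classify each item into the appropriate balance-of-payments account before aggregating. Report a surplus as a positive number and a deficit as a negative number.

Goods: 809.09 - 1095.60 + 773.43 + 1799.94 = 2286.86
Services: 507.08 + 759.87 - 271.60 - 353.81 = 641.54
Primary income: 281.19 - 394.71 = -113.52
Secondary income: -433.10 - 102.75 = -535.85
Current account = 2286.86 + 641.54 + (-113.52) + (-535.85) = 2279.03
(Excluded from the current account — financial account: domestic pension funds' purchases of foreign equities 728.14, borrowing by resident firms from foreign banks 1100.45.)

2279.03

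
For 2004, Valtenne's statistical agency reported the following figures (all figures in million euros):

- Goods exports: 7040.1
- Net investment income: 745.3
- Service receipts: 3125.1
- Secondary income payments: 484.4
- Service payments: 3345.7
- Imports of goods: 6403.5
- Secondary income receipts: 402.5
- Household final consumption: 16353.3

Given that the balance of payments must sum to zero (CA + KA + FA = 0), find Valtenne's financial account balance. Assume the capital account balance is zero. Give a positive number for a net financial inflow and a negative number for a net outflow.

-1079.4

Goods balance = 7040.1 - 6403.5 = 636.6
Services balance = 3125.1 - 3345.7 = -220.6
Trade balance (goods + services) = 636.6 + (-220.6) = 416.0
Net primary income = 745.3
Net secondary income = 402.5 - 484.4 = -81.9
Current account = 416.0 + 745.3 + (-81.9) = 1079.4
Financial account = -(1079.4) = -1079.4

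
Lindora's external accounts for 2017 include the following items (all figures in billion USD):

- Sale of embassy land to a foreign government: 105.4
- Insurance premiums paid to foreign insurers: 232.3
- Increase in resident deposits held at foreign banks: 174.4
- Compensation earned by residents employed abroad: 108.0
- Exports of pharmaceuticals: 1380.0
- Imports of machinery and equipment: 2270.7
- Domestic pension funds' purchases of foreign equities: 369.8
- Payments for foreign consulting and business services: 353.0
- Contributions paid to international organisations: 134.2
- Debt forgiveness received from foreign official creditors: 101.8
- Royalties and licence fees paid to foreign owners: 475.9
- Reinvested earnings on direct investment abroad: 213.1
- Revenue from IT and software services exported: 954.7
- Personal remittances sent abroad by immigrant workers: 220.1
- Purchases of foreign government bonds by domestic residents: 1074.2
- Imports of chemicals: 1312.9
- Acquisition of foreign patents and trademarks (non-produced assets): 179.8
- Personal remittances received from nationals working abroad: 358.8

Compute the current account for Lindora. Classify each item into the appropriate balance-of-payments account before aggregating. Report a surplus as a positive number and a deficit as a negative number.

-1984.5

Goods: -1312.9 + 1380.0 - 2270.7 = -2203.6
Services: -232.3 - 353.0 + 954.7 - 475.9 = -106.5
Primary income: 213.1 + 108.0 = 321.1
Secondary income: -134.2 + 358.8 - 220.1 = 4.5
Current account = (-2203.6) + (-106.5) + 321.1 + 4.5 = -1984.5
(Excluded from the current account — capital account: sale of embassy land to a foreign government 105.4, debt forgiveness received from foreign official creditors 101.8, acquisition of foreign patents and trademarks (non-produced assets) 179.8; financial account: increase in resident deposits held at foreign banks 174.4, domestic pension funds' purchases of foreign equities 369.8, purchases of foreign government bonds by domestic residents 1074.2.)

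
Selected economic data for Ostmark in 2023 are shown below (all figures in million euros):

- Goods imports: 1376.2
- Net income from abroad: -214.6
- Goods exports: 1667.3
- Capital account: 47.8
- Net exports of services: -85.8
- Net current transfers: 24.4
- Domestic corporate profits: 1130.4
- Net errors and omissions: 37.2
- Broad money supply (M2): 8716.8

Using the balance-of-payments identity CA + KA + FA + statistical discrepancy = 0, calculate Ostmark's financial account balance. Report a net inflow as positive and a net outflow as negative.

Goods balance = 1667.3 - 1376.2 = 291.1
Services balance = -85.8
Trade balance (goods + services) = 291.1 + (-85.8) = 205.3
Net primary income = -214.6
Net secondary income = 24.4
Current account = 205.3 + (-214.6) + 24.4 = 15.1
Financial account = -(15.1 + 47.8 + 37.2) = -100.1

-100.1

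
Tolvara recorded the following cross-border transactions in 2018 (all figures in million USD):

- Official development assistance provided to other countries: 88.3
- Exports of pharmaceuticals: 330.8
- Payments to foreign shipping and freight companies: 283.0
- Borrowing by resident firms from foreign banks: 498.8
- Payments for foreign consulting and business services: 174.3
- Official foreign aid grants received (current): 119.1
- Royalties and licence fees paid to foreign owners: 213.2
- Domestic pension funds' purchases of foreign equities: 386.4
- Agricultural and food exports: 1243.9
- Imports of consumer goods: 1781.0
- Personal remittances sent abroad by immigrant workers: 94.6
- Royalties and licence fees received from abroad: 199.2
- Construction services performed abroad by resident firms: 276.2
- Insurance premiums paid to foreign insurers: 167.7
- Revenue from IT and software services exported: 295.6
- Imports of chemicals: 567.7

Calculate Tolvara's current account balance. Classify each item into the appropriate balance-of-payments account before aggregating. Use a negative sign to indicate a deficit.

Goods: -567.7 + 330.8 - 1781.0 + 1243.9 = -774.0
Services: 295.6 - 167.7 + 199.2 - 213.2 + 276.2 - 283.0 - 174.3 = -67.2
Secondary income: 119.1 - 94.6 - 88.3 = -63.8
Current account = (-774.0) + (-67.2) + (-63.8) = -905.0
(Excluded from the current account — financial account: borrowing by resident firms from foreign banks 498.8, domestic pension funds' purchases of foreign equities 386.4.)

-905.0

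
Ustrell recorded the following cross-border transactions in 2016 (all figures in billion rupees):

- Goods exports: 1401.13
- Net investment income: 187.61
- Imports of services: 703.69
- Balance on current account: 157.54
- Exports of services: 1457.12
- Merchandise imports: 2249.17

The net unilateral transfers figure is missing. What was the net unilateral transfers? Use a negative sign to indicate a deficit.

64.54

Current account = goods balance + services balance + net primary income + net secondary income
Sum of the known components = 93.00
Net unilateral transfers = CA - (known components) = 157.54 - 93.00 = 64.54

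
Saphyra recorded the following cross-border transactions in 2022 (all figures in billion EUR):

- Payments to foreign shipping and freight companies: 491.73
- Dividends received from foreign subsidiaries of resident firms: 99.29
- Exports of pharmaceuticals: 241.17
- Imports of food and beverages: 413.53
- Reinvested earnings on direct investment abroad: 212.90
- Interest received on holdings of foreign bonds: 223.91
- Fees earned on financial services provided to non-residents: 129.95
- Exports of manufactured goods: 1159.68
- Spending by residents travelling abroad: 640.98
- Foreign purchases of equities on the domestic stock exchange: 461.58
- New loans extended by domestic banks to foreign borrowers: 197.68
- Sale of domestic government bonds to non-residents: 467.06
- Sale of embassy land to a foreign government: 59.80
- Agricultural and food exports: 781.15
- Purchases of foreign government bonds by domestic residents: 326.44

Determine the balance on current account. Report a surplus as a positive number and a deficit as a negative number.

Goods: 1159.68 + 781.15 - 413.53 + 241.17 = 1768.47
Services: -640.98 - 491.73 + 129.95 = -1002.76
Primary income: 223.91 + 212.90 + 99.29 = 536.10
Current account = 1768.47 + (-1002.76) + 536.10 = 1301.81
(Excluded from the current account — financial account: foreign purchases of equities on the domestic stock exchange 461.58, new loans extended by domestic banks to foreign borrowers 197.68, sale of domestic government bonds to non-residents 467.06, purchases of foreign government bonds by domestic residents 326.44; capital account: sale of embassy land to a foreign government 59.80.)

1301.81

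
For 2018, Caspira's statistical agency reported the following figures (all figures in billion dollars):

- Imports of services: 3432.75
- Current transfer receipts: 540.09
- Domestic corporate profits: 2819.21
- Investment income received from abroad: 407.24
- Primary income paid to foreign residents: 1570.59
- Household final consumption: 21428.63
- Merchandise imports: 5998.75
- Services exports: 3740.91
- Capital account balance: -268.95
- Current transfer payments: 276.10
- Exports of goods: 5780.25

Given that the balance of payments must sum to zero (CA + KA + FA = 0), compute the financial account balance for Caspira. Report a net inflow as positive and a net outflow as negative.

1078.65

Goods balance = 5780.25 - 5998.75 = -218.50
Services balance = 3740.91 - 3432.75 = 308.16
Trade balance (goods + services) = -218.50 + 308.16 = 89.66
Net primary income = 407.24 - 1570.59 = -1163.35
Net secondary income = 540.09 - 276.10 = 263.99
Current account = 89.66 + (-1163.35) + 263.99 = -809.70
Financial account = -(-809.70 + (-268.95)) = 1078.65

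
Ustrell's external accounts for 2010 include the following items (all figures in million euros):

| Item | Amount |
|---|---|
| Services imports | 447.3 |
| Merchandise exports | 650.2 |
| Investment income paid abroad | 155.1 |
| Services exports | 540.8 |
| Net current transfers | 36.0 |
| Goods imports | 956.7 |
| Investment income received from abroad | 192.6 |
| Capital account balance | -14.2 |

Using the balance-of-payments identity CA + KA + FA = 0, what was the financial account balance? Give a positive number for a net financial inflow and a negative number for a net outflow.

Goods balance = 650.2 - 956.7 = -306.5
Services balance = 540.8 - 447.3 = 93.5
Trade balance (goods + services) = -306.5 + 93.5 = -213.0
Net primary income = 192.6 - 155.1 = 37.5
Net secondary income = 36.0
Current account = -213.0 + 37.5 + 36.0 = -139.5
Financial account = -(-139.5 + (-14.2)) = 153.7

153.7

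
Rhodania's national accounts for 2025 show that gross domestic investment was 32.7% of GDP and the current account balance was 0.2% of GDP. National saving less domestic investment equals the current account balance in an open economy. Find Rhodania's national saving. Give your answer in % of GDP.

32.9

S = I + CA = 32.7 + 0.2 = 32.9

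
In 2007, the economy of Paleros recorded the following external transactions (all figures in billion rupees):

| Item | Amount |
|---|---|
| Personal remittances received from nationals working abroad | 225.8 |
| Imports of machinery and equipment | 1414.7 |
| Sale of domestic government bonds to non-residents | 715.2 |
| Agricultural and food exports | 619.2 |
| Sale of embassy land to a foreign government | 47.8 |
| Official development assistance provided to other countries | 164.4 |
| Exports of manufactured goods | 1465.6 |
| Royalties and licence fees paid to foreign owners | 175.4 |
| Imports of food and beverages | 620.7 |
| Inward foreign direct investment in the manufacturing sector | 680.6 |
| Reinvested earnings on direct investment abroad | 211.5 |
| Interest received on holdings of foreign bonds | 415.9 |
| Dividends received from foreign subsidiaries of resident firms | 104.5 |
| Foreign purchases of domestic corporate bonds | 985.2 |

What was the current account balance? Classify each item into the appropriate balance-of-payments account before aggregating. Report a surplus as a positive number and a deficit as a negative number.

667.3

Goods: 619.2 + 1465.6 - 620.7 - 1414.7 = 49.4
Services: -175.4
Primary income: 211.5 + 104.5 + 415.9 = 731.9
Secondary income: 225.8 - 164.4 = 61.4
Current account = 49.4 + (-175.4) + 731.9 + 61.4 = 667.3
(Excluded from the current account — financial account: sale of domestic government bonds to non-residents 715.2, inward foreign direct investment in the manufacturing sector 680.6, foreign purchases of domestic corporate bonds 985.2; capital account: sale of embassy land to a foreign government 47.8.)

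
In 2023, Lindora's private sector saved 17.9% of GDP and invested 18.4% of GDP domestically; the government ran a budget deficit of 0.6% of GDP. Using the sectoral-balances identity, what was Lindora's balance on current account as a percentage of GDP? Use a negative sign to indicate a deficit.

By the sectoral-balances identity, CA = (S_private - I) + (T - G).
Private balance = 17.9 - 18.4 = -0.5
Government balance (T - G) = -0.6
CA = -0.5 + (-0.6) = -1.1

-1.1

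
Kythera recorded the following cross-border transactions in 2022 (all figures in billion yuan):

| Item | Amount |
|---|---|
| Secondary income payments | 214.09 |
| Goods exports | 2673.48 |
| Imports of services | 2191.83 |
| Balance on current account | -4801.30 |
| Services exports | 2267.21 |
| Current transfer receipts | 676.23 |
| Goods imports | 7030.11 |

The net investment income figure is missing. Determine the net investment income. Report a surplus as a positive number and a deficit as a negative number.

-982.19

Current account = goods balance + services balance + net primary income + net secondary income
Sum of the known components = -3819.11
Net investment income = CA - (known components) = -4801.30 - (-3819.11) = -982.19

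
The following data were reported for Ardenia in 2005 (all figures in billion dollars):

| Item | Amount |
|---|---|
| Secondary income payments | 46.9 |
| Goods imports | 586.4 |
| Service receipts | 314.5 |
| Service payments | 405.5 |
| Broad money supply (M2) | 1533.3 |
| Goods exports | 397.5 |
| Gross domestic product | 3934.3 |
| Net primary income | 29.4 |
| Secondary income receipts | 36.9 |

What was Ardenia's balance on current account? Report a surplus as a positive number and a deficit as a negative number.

Goods balance = 397.5 - 586.4 = -188.9
Services balance = 314.5 - 405.5 = -91.0
Trade balance (goods + services) = -188.9 + (-91.0) = -279.9
Net primary income = 29.4
Net secondary income = 36.9 - 46.9 = -10.0
Current account = -279.9 + 29.4 + (-10.0) = -260.5

-260.5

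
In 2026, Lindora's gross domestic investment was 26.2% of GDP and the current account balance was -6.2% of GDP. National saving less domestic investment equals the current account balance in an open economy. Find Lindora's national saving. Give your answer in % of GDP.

S = I + CA = 26.2 + (-6.2) = 20.0

20.0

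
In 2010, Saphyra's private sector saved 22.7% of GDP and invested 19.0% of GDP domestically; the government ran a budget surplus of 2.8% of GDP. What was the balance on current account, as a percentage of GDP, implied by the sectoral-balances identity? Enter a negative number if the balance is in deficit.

By the sectoral-balances identity, CA = (S_private - I) + (T - G).
Private balance = 22.7 - 19.0 = 3.7
Government balance (T - G) = 2.8
CA = 3.7 + 2.8 = 6.5

6.5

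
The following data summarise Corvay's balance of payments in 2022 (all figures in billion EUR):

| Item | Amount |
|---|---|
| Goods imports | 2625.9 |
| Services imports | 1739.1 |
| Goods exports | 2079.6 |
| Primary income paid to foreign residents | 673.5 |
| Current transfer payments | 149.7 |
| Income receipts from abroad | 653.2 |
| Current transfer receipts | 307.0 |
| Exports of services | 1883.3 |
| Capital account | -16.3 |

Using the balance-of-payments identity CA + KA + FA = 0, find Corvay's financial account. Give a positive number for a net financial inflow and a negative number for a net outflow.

Goods balance = 2079.6 - 2625.9 = -546.3
Services balance = 1883.3 - 1739.1 = 144.2
Trade balance (goods + services) = -546.3 + 144.2 = -402.1
Net primary income = 653.2 - 673.5 = -20.3
Net secondary income = 307.0 - 149.7 = 157.3
Current account = -402.1 + (-20.3) + 157.3 = -265.1
Financial account = -(-265.1 + (-16.3)) = 281.4

281.4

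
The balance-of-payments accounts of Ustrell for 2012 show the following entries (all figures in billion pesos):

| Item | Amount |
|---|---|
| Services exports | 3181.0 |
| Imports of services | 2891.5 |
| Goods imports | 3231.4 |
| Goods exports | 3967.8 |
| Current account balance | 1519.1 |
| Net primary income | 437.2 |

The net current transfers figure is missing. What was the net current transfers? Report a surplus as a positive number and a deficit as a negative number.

56.0

Current account = goods balance + services balance + net primary income + net secondary income
Sum of the known components = 1463.1
Net current transfers = CA - (known components) = 1519.1 - 1463.1 = 56.0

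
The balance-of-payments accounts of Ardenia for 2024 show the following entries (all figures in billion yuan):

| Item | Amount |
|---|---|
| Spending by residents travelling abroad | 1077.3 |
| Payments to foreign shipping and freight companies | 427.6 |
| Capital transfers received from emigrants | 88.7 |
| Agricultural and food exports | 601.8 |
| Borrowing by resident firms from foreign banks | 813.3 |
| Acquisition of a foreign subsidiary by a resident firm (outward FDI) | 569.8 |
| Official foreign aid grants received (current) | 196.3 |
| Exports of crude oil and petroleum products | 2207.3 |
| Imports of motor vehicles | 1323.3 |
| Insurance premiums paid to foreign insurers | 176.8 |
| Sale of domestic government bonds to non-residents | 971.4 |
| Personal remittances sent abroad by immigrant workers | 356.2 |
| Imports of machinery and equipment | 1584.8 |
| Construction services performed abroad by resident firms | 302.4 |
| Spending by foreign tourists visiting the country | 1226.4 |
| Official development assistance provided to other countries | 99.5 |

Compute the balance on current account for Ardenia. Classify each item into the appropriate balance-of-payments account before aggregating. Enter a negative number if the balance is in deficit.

Goods: -1323.3 + 601.8 - 1584.8 + 2207.3 = -99.0
Services: 1226.4 + 302.4 - 427.6 - 1077.3 - 176.8 = -152.9
Secondary income: -99.5 - 356.2 + 196.3 = -259.4
Current account = (-99.0) + (-152.9) + (-259.4) = -511.3
(Excluded from the current account — capital account: capital transfers received from emigrants 88.7; financial account: borrowing by resident firms from foreign banks 813.3, acquisition of a foreign subsidiary by a resident firm (outward FDI) 569.8, sale of domestic government bonds to non-residents 971.4.)

-511.3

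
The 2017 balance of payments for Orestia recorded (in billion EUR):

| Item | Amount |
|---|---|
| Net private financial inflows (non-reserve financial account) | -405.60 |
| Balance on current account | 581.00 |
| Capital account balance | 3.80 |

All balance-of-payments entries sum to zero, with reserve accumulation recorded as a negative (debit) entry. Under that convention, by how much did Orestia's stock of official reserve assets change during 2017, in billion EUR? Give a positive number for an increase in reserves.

179.20

Official reserve transactions balance = -(581.00 + 3.80 + (-405.60)) = -179.20
An accumulation of reserves is recorded as a debit (negative entry), so the change in the stock of reserves is the negative of that balance.
Change in official reserves = -(-179.20) = 179.20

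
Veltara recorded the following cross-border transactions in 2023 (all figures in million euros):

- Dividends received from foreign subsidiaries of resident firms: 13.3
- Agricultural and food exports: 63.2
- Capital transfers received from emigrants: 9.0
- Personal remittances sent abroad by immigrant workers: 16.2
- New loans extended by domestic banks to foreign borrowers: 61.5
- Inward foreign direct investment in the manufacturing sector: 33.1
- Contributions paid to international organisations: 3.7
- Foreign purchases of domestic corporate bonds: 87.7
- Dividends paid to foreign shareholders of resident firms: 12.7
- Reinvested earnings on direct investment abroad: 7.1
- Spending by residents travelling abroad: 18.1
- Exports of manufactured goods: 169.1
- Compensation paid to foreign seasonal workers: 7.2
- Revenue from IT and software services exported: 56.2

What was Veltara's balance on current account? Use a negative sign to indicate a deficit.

251.0

Goods: 63.2 + 169.1 = 232.3
Services: 56.2 - 18.1 = 38.1
Primary income: 13.3 + 7.1 - 12.7 - 7.2 = 0.5
Secondary income: -16.2 - 3.7 = -19.9
Current account = 232.3 + 38.1 + 0.5 + (-19.9) = 251.0
(Excluded from the current account — capital account: capital transfers received from emigrants 9.0; financial account: new loans extended by domestic banks to foreign borrowers 61.5, inward foreign direct investment in the manufacturing sector 33.1, foreign purchases of domestic corporate bonds 87.7.)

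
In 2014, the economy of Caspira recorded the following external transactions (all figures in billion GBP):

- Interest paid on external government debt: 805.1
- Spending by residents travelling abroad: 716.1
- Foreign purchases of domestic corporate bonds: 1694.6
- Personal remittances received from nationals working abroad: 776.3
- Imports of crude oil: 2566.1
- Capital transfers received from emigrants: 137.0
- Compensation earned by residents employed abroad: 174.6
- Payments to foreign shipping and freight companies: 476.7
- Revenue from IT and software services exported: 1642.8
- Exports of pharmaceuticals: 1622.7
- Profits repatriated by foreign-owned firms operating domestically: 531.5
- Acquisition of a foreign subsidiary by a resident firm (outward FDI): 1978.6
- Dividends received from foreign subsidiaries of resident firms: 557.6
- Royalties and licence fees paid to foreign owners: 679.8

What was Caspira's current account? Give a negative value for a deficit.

Goods: -2566.1 + 1622.7 = -943.4
Services: -716.1 + 1642.8 - 679.8 - 476.7 = -229.8
Primary income: -805.1 + 557.6 - 531.5 + 174.6 = -604.4
Secondary income: 776.3
Current account = (-943.4) + (-229.8) + (-604.4) + 776.3 = -1001.3
(Excluded from the current account — financial account: foreign purchases of domestic corporate bonds 1694.6, acquisition of a foreign subsidiary by a resident firm (outward FDI) 1978.6; capital account: capital transfers received from emigrants 137.0.)

-1001.3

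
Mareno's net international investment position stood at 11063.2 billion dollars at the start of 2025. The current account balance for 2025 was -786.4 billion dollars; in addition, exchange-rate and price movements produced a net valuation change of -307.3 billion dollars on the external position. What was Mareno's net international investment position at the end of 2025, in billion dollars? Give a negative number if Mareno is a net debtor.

Change in NIIP = current account + net valuation change = -786.4 + (-307.3) = -1093.7
End-of-year NIIP = 11063.2 + (-1093.7) = 9969.5

9969.5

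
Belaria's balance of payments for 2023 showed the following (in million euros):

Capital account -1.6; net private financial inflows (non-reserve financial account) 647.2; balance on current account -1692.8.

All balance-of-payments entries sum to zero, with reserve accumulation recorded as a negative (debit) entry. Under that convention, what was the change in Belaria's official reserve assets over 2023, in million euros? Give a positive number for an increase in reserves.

-1047.2

Official reserve transactions balance = -((-1692.8) + (-1.6) + 647.2) = 1047.2
An accumulation of reserves is recorded as a debit (negative entry), so the change in the stock of reserves is the negative of that balance.
Change in official reserves = -(1047.2) = -1047.2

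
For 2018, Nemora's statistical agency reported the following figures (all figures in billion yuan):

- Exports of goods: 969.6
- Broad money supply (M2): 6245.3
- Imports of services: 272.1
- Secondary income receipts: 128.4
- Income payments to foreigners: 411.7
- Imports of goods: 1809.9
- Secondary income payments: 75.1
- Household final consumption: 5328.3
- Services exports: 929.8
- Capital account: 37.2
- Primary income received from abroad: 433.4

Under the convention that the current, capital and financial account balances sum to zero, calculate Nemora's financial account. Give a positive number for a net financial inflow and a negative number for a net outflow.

70.4

Goods balance = 969.6 - 1809.9 = -840.3
Services balance = 929.8 - 272.1 = 657.7
Trade balance (goods + services) = -840.3 + 657.7 = -182.6
Net primary income = 433.4 - 411.7 = 21.7
Net secondary income = 128.4 - 75.1 = 53.3
Current account = -182.6 + 21.7 + 53.3 = -107.6
Financial account = -(-107.6 + 37.2) = 70.4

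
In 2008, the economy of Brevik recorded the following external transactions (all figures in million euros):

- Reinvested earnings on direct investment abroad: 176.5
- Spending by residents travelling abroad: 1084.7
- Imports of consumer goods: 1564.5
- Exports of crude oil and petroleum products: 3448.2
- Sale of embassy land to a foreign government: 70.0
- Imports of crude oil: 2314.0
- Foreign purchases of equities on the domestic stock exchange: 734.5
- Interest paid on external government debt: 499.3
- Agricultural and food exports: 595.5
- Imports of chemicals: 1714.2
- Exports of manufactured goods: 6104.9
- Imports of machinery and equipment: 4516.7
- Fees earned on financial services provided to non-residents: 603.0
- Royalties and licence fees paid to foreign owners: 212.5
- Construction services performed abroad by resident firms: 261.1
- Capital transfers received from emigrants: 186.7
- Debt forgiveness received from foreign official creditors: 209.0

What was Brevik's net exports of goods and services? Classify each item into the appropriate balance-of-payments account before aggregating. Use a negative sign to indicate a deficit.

Goods: -2314.0 + 595.5 + 3448.2 - 1714.2 - 4516.7 - 1564.5 + 6104.9 = 39.2
Services: -212.5 + 261.1 - 1084.7 + 603.0 = -433.1
Trade balance = 39.2 + (-433.1) = -393.9
(Excluded from the trade balance — primary income: reinvested earnings on direct investment abroad 176.5, interest paid on external government debt 499.3; capital account: sale of embassy land to a foreign government 70.0, capital transfers received from emigrants 186.7, debt forgiveness received from foreign official creditors 209.0; financial account: foreign purchases of equities on the domestic stock exchange 734.5.)

-393.9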